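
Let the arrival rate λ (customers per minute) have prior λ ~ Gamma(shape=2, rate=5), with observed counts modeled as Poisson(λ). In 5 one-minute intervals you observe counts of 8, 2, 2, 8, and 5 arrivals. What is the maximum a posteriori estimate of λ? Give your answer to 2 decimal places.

λ̂_MAP = 2.60

Σxᵢ = 8+2+2+8+5 = 25, with n = 5.
Posterior ∝ λe^(−5λ) · λ^25e^(−5λ) = λ^26e^(−10λ), i.e. Gamma(shape=27, rate=10).
The mode of a Gamma(a, b) with a ≥ 1 (shape–rate) is (a−1)/b = 26/10 ≈ 2.60.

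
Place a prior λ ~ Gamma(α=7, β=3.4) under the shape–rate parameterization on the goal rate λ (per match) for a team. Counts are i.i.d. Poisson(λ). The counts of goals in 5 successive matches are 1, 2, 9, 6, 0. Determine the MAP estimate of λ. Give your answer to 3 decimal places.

Σxᵢ = 1+2+9+6+0 = 18, with n = 5.
Posterior ∝ λ^6e^(−3.4λ) · λ^18e^(−5λ) = λ^24e^(−8.4λ), i.e. Gamma(shape=25, rate=8.4).
The mode of a Gamma(a, b) with a ≥ 1 (shape–rate) is (a−1)/b = 24/8.4 ≈ 2.857.

λ̂_MAP = 2.857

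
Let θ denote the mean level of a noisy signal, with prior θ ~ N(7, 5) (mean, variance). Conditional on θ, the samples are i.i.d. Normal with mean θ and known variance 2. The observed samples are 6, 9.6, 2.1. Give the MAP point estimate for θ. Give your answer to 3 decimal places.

n = 3; x̄ = (6 + 9.6 + 2.1)/3 = 17.7/3 = 5.9.
For a Normal prior and Normal likelihood with known variance, the posterior is Normal; its mode equals its mean, the precision-weighted average.
Prior precision 1/σ₀² = 1/5 = 0.2; data precision n/σ² = 3/2 = 1.5.
θ̂ = (0.2·7 + 1.5·5.9) / (0.2 + 1.5) = 10.25/1.7 = 205/34 ≈ 6.029.

θ̂_MAP = 6.029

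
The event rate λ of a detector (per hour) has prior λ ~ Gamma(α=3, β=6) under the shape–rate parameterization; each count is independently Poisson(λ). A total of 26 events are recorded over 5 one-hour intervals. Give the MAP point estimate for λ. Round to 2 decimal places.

λ̂_MAP = 2.55

Σxᵢ = 26, n = 5.
Posterior ∝ λ^2e^(−6λ) · λ^26e^(−5λ) = λ^28e^(−11λ), i.e. Gamma(shape=29, rate=11).
The mode of a Gamma(a, b) with a ≥ 1 (shape–rate) is (a−1)/b = 28/11 ≈ 2.55.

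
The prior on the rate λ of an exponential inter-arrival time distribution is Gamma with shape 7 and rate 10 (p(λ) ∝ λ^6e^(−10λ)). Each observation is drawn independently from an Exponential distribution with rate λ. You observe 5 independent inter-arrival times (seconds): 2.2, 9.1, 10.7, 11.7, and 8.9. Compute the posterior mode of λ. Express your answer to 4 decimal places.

λ̂_MAP = 0.2091

The Exponential(rate=λ) likelihood is ∝ λ^n e^(−λΣtᵢ). Here n = 5 and Σtᵢ = 2.2 + 9.1 + 10.7 + 11.7 + 8.9 = 42.6.
Posterior ∝ λ^6e^(−10λ) · λ^5e^(−42.6λ) = λ^11e^(−52.6λ), i.e. Gamma(12, 52.6).
Mode = (a−1)/b = 11/52.6 ≈ 0.2091.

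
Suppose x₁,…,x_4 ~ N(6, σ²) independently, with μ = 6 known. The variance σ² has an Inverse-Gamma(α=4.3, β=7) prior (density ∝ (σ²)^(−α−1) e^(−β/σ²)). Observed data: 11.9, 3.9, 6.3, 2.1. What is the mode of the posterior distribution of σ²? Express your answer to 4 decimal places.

Sum of squared deviations about the known mean: SS = (11.9−6)² + (3.9−6)² + (6.3−6)² + (2.1−6)² = 54.52.
The Normal likelihood contributes (σ²)^(−n/2) exp(−SS/(2σ²)), so the posterior is Inverse-Gamma(α + n/2, β + SS/2) = Inverse-Gamma(6.3, 34.26).
The mode of Inverse-Gamma(a, b) is b/(a+1) = 34.26/7.3 ≈ 4.6932.

σ̂²_MAP = 4.6932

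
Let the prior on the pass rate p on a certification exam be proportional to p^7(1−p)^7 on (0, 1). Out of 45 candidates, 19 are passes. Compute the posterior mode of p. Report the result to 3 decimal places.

The prior density ∝ p^7(1−p)^7 is the kernel of Beta(8, 8).
Data: 19 successes in 45 trials. The binomial likelihood contributes p^19(1−p)^26, so the posterior is Beta(8+19, 8+26) = Beta(27, 34).
For Beta(a, b) with a, b > 1 the mode is (a−1)/(a+b−2) = 26/59 ≈ 0.441.

p̂_MAP = 0.441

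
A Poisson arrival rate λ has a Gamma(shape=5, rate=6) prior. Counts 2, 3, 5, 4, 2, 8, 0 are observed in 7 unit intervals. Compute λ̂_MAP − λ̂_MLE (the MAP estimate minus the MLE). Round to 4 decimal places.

MAP − MLE = -1.2747

Σxᵢ = 24. Posterior is Gamma(29, 13); MAP = (29−1)/13 = 28/13 ≈ 2.15385.
MLE = x̄ = 24/7 ≈ 3.42857.
Difference = 28/13 − 24/7 = -116/91 ≈ -1.2747.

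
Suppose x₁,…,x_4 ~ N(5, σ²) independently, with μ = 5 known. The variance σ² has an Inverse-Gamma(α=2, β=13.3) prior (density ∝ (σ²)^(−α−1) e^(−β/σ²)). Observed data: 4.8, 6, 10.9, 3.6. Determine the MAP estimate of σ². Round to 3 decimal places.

σ̂²_MAP = 6.441

Sum of squared deviations about the known mean: SS = (4.8−5)² + (6−5)² + (10.9−5)² + (3.6−5)² = 37.81.
The Normal likelihood contributes (σ²)^(−n/2) exp(−SS/(2σ²)), so the posterior is Inverse-Gamma(α + n/2, β + SS/2) = Inverse-Gamma(4, 32.205).
The mode of Inverse-Gamma(a, b) is b/(a+1) = 32.205/5 ≈ 6.441.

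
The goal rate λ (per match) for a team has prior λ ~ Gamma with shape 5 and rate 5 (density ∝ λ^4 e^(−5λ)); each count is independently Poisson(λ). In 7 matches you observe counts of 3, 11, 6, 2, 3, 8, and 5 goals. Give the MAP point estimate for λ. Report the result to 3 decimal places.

Σxᵢ = 3+11+6+2+3+8+5 = 38, with n = 7.
Posterior ∝ λ^4e^(−5λ) · λ^38e^(−7λ) = λ^42e^(−12λ), i.e. Gamma(shape=43, rate=12).
The mode of a Gamma(a, b) with a ≥ 1 (shape–rate) is (a−1)/b = 42/12 ≈ 3.500.

λ̂_MAP = 3.500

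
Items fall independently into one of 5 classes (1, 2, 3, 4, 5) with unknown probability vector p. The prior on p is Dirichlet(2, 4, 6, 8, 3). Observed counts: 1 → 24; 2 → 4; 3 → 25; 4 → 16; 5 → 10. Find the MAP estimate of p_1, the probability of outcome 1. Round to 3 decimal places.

The posterior is Dirichlet(αᵢ + nᵢ) = Dirichlet(26, 8, 31, 24, 13).
For a Dirichlet(a₁,…,a_K) with all aᵢ > 1, the mode has j-th component (aⱼ − 1)/(Σaᵢ − K).
Here Σaᵢ = 102 and K = 5, so p_1 = (26 − 1)/(102 − 5) = 25/97 ≈ 0.258.

MAP estimate: 0.258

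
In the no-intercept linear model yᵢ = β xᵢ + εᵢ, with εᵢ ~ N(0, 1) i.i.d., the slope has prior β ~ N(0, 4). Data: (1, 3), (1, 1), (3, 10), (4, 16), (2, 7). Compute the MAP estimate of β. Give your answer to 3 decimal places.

log p(β | y) = −Σ(yᵢ − βxᵢ)²/(2·1) − β²/(2·4) + const.
Setting the derivative to zero: Σxᵢ(yᵢ − βxᵢ)/1 − β/4 = 0, so β = Σxᵢyᵢ / (Σxᵢ² + σ²/τ²).
Σxᵢyᵢ = 1·3 + 1·1 + 3·10 + 4·16 + 2·7 = 112; Σxᵢ² = 31; σ²/τ² = 0.25.
β̂_MAP = 112 / (31 + 0.25) = 112/31.25 ≈ 3.584.

β̂_MAP = 3.584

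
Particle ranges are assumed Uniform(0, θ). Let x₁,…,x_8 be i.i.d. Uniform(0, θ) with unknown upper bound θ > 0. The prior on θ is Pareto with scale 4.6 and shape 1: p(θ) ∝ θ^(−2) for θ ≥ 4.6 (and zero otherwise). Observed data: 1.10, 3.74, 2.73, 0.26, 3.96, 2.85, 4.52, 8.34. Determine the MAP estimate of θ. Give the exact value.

θ̂_MAP = 8.34

The Uniform(0, θ) likelihood is θ^(−n) for θ ≥ max(xᵢ), zero otherwise. Here max(xᵢ) = 8.34.
Posterior ∝ θ^(−2) · θ^(−8) = θ^(−10) on θ ≥ max(4.6, 8.34) = 8.34.
This density is strictly decreasing in θ, so the posterior mode lies at the lower boundary of the support.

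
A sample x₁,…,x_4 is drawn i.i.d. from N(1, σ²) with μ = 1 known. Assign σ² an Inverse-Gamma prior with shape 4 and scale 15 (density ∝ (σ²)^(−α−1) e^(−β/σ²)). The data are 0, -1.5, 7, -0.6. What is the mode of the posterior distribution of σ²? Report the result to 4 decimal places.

Sum of squared deviations about the known mean: SS = (0−1)² + (-1.5−1)² + (7−1)² + (-0.6−1)² = 45.81.
The Normal likelihood contributes (σ²)^(−n/2) exp(−SS/(2σ²)), so the posterior is Inverse-Gamma(α + n/2, β + SS/2) = Inverse-Gamma(6, 37.905).
The mode of Inverse-Gamma(a, b) is b/(a+1) = 37.905/7 ≈ 5.4150.

σ̂²_MAP = 5.4150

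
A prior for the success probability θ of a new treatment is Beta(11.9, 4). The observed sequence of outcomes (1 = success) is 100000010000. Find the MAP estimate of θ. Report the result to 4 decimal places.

Prior: Beta(11.9, 4).
Data: 2 successes in 12 trials (from the sequence). The binomial likelihood contributes θ^2(1−θ)^10, so the posterior is Beta(11.9+2, 4+10) = Beta(13.9, 14).
For Beta(a, b) with a, b > 1 the mode is (a−1)/(a+b−2) = 12.9/25.9 ≈ 0.4981.

θ̂_MAP = 0.4981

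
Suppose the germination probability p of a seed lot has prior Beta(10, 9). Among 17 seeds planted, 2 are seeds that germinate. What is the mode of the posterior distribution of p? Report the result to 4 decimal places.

Prior: Beta(10, 9).
Data: 2 successes in 17 trials. The binomial likelihood contributes p^2(1−p)^15, so the posterior is Beta(10+2, 9+15) = Beta(12, 24).
For Beta(a, b) with a, b > 1 the mode is (a−1)/(a+b−2) = 11/34 ≈ 0.3235.

p̂_MAP = 0.3235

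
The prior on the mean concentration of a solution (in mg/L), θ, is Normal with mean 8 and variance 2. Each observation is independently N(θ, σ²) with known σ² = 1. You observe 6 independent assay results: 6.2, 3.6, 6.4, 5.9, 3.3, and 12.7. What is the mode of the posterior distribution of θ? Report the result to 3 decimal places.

n = 6; x̄ = (6.2 + 3.6 + 6.4 + 5.9 + 3.3 + 12.7)/6 = 38.1/6 = 6.35.
For a Normal prior and Normal likelihood with known variance, the posterior is Normal; its mode equals its mean, the precision-weighted average.
Prior precision 1/σ₀² = 1/2 = 0.5; data precision n/σ² = 6/1 = 6.
θ̂ = (0.5·8 + 6·6.35) / (0.5 + 6) = 42.1/6.5 = 421/65 ≈ 6.477.

θ̂_MAP = 6.477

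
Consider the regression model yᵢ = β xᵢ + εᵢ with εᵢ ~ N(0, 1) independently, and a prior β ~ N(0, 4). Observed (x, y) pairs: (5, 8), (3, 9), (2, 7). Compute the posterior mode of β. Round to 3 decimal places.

log p(β | y) = −Σ(yᵢ − βxᵢ)²/(2·1) − β²/(2·4) + const.
Setting the derivative to zero: Σxᵢ(yᵢ − βxᵢ)/1 − β/4 = 0, so β = Σxᵢyᵢ / (Σxᵢ² + σ²/τ²).
Σxᵢyᵢ = 5·8 + 3·9 + 2·7 = 81; Σxᵢ² = 38; σ²/τ² = 0.25.
β̂_MAP = 81 / (38 + 0.25) = 81/38.25 ≈ 2.118.

β̂_MAP = 2.118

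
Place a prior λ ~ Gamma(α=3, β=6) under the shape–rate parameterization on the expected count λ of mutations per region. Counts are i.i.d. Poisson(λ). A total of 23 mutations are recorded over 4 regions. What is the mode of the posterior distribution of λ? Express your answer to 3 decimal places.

Σxᵢ = 23, n = 4.
Posterior ∝ λ^2e^(−6λ) · λ^23e^(−4λ) = λ^25e^(−10λ), i.e. Gamma(shape=26, rate=10).
The mode of a Gamma(a, b) with a ≥ 1 (shape–rate) is (a−1)/b = 25/10 ≈ 2.500.

λ̂_MAP = 2.500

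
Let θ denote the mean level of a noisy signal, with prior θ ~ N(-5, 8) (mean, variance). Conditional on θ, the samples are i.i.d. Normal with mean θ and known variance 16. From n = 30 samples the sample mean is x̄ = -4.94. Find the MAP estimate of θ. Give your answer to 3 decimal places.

n = 30, x̄ = -4.94.
For a Normal prior and Normal likelihood with known variance, the posterior is Normal; its mode equals its mean, the precision-weighted average.
Prior precision 1/σ₀² = 1/8 = 0.125; data precision n/σ² = 30/16 = 1.875.
θ̂ = (0.125·(-5) + 1.875·(-4.94)) / (0.125 + 1.875) = (-9.8875)/2 = -4.94375 ≈ -4.944.

θ̂_MAP = -4.944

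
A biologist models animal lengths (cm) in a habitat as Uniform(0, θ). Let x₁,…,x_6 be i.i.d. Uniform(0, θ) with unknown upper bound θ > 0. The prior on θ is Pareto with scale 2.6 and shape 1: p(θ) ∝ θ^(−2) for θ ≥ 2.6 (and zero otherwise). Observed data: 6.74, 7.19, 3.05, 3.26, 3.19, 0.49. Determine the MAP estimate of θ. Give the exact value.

The Uniform(0, θ) likelihood is θ^(−n) for θ ≥ max(xᵢ), zero otherwise. Here max(xᵢ) = 7.19.
Posterior ∝ θ^(−2) · θ^(−6) = θ^(−8) on θ ≥ max(2.6, 7.19) = 7.19.
This density is strictly decreasing in θ, so the posterior mode lies at the lower boundary of the support.

θ̂_MAP = 7.19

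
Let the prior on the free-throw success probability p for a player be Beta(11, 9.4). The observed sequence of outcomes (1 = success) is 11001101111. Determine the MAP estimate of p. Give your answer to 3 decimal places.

p̂_MAP = 0.612

Prior: Beta(11, 9.4).
Data: 8 successes in 11 trials (from the sequence). The binomial likelihood contributes p^8(1−p)^3, so the posterior is Beta(11+8, 9.4+3) = Beta(19, 12.4).
For Beta(a, b) with a, b > 1 the mode is (a−1)/(a+b−2) = 18/29.4 ≈ 0.612.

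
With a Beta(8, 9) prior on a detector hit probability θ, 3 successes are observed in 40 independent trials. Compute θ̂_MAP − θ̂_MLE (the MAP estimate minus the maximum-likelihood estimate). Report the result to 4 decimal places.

Posterior is Beta(11, 46); MAP = (11−1)/(57−2) = 10/55 ≈ 0.18182.
MLE ignores the prior: θ̂_MLE = k/n = 3/40 ≈ 0.07500.
Difference = 10/55 − 3/40 = 47/440 ≈ 0.1068.

MAP − MLE = 0.1068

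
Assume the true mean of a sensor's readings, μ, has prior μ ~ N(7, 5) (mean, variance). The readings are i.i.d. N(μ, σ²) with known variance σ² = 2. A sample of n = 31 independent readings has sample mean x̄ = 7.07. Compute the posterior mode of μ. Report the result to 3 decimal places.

n = 31, x̄ = 7.07.
For a Normal prior and Normal likelihood with known variance, the posterior is Normal; its mode equals its mean, the precision-weighted average.
Prior precision 1/σ₀² = 1/5 = 0.2; data precision n/σ² = 31/2 = 15.5.
μ̂ = (0.2·7 + 15.5·7.07) / (0.2 + 15.5) = 110.985/15.7 = 22197/3140 ≈ 7.069.

μ̂_MAP = 7.069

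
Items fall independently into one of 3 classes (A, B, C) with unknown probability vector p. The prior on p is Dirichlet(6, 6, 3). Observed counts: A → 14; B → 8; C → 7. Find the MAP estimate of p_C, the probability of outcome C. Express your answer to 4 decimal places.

The posterior is Dirichlet(αᵢ + nᵢ) = Dirichlet(20, 14, 10).
For a Dirichlet(a₁,…,a_K) with all aᵢ > 1, the mode has j-th component (aⱼ − 1)/(Σaᵢ − K).
Here Σaᵢ = 44 and K = 3, so p_C = (10 − 1)/(44 − 3) = 9/41 ≈ 0.2195.

MAP estimate of p_C = 0.2195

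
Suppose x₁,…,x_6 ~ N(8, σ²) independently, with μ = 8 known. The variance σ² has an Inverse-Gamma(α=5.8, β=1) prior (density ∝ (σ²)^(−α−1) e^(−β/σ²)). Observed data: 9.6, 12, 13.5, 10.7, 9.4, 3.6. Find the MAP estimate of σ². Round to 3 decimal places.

σ̂²_MAP = 4.052

Sum of squared deviations about the known mean: SS = (9.6−8)² + (12−8)² + (13.5−8)² + (10.7−8)² + (9.4−8)² + (3.6−8)² = 77.42.
The Normal likelihood contributes (σ²)^(−n/2) exp(−SS/(2σ²)), so the posterior is Inverse-Gamma(α + n/2, β + SS/2) = Inverse-Gamma(8.8, 39.71).
The mode of Inverse-Gamma(a, b) is b/(a+1) = 39.71/9.8 ≈ 4.052.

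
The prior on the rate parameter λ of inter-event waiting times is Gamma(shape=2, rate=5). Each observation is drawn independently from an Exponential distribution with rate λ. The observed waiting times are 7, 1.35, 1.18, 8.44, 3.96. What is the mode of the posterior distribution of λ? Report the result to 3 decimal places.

The Exponential(rate=λ) likelihood is ∝ λ^n e^(−λΣtᵢ). Here n = 5 and Σtᵢ = 7 + 1.35 + 1.18 + 8.44 + 3.96 = 21.93.
Posterior ∝ λe^(−5λ) · λ^5e^(−21.93λ) = λ^6e^(−26.93λ), i.e. Gamma(7, 26.93).
Mode = (a−1)/b = 6/26.93 ≈ 0.223.

λ̂_MAP = 0.223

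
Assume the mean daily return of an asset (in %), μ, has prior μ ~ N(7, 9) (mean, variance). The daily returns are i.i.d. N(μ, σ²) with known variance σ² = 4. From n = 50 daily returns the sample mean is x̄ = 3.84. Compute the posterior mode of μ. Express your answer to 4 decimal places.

μ̂_MAP = 3.8678

n = 50, x̄ = 3.84.
For a Normal prior and Normal likelihood with known variance, the posterior is Normal; its mode equals its mean, the precision-weighted average.
Prior precision 1/σ₀² = 1/9; data precision n/σ² = 50/4 = 12.5.
μ̂ = ((1/9)·7 + 12.5·3.84) / (1/9 + 12.5) = (439/9)/(227/18) = 878/227 ≈ 3.8678.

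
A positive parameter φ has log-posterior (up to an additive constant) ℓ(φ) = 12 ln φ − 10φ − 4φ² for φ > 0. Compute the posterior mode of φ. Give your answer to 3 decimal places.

φ̂_MAP = 0.750

ℓ'(φ) = 12/φ − 10 − 8φ. Setting this to zero and multiplying by φ: 8φ² + 10φ − 12 = 0.
φ = (−10 + √(10² + 4·8·12)) / (2·8) = (−10 + √484) / 16 = (−10 + 22)/16 = 3/4.
ℓ''(φ) = −12/φ² − 8 < 0, confirming a maximum.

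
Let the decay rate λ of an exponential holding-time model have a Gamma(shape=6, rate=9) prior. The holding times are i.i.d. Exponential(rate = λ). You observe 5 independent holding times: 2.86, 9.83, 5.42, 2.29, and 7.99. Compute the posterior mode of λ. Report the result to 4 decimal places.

The Exponential(rate=λ) likelihood is ∝ λ^n e^(−λΣtᵢ). Here n = 5 and Σtᵢ = 2.86 + 9.83 + 5.42 + 2.29 + 7.99 = 28.39.
Posterior ∝ λ^5e^(−9λ) · λ^5e^(−28.39λ) = λ^10e^(−37.39λ), i.e. Gamma(11, 37.39).
Mode = (a−1)/b = 10/37.39 ≈ 0.2675.

λ̂_MAP = 0.2675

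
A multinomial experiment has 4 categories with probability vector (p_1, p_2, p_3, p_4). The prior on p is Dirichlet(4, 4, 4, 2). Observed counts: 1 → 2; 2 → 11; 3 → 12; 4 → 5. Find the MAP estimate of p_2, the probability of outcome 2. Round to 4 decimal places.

MAP estimate: 0.3500

The posterior is Dirichlet(αᵢ + nᵢ) = Dirichlet(6, 15, 16, 7).
For a Dirichlet(a₁,…,a_K) with all aᵢ > 1, the mode has j-th component (aⱼ − 1)/(Σaᵢ − K).
Here Σaᵢ = 44 and K = 4, so p_2 = (15 − 1)/(44 − 4) = 14/40 ≈ 0.3500.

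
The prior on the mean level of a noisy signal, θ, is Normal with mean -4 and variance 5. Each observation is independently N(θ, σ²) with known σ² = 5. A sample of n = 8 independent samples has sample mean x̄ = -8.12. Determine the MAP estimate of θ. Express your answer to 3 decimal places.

n = 8, x̄ = -8.12.
For a Normal prior and Normal likelihood with known variance, the posterior is Normal; its mode equals its mean, the precision-weighted average.
Prior precision 1/σ₀² = 1/5 = 0.2; data precision n/σ² = 8/5 = 1.6.
θ̂ = (0.2·(-4) + 1.6·(-8.12)) / (0.2 + 1.6) = (-13.792)/1.8 = -1724/225 ≈ -7.662.

θ̂_MAP = -7.662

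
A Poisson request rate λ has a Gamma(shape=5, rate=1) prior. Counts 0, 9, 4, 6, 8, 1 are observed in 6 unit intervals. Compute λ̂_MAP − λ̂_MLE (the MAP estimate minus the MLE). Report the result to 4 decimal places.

Σxᵢ = 28. Posterior is Gamma(33, 7); MAP = (33−1)/7 = 32/7 ≈ 4.57143.
MLE = x̄ = 28/6 ≈ 4.66667.
Difference = 32/7 − 28/6 = -2/21 ≈ -0.0952.

MAP − MLE = -0.0952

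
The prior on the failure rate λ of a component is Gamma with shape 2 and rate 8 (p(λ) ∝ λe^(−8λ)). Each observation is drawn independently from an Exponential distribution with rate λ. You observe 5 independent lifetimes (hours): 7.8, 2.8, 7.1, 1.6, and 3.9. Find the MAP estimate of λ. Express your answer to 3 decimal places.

The Exponential(rate=λ) likelihood is ∝ λ^n e^(−λΣtᵢ). Here n = 5 and Σtᵢ = 7.8 + 2.8 + 7.1 + 1.6 + 3.9 = 23.2.
Posterior ∝ λe^(−8λ) · λ^5e^(−23.2λ) = λ^6e^(−31.2λ), i.e. Gamma(7, 31.2).
Mode = (a−1)/b = 6/31.2 ≈ 0.192.

λ̂_MAP = 0.192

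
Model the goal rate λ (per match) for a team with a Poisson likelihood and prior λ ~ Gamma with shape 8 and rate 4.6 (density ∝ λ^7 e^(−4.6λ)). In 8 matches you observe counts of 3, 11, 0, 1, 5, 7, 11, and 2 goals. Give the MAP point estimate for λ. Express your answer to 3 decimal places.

Σxᵢ = 3+11+0+1+5+7+11+2 = 40, with n = 8.
Posterior ∝ λ^7e^(−4.6λ) · λ^40e^(−8λ) = λ^47e^(−12.6λ), i.e. Gamma(shape=48, rate=12.6).
The mode of a Gamma(a, b) with a ≥ 1 (shape–rate) is (a−1)/b = 47/12.6 ≈ 3.730.

λ̂_MAP = 3.730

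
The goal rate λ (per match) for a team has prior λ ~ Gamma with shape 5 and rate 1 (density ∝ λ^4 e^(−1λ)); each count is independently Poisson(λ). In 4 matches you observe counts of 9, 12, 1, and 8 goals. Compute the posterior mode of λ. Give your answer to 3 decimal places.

λ̂_MAP = 6.800

Σxᵢ = 9+12+1+8 = 30, with n = 4.
Posterior ∝ λ^4e^(−1λ) · λ^30e^(−4λ) = λ^34e^(−5λ), i.e. Gamma(shape=35, rate=5).
The mode of a Gamma(a, b) with a ≥ 1 (shape–rate) is (a−1)/b = 34/5 ≈ 6.800.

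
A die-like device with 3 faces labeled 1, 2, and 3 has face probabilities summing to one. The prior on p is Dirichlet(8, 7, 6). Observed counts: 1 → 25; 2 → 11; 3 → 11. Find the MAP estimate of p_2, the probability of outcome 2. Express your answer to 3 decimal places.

MAP estimate: 0.262

The posterior is Dirichlet(αᵢ + nᵢ) = Dirichlet(33, 18, 17).
For a Dirichlet(a₁,…,a_K) with all aᵢ > 1, the mode has j-th component (aⱼ − 1)/(Σaᵢ − K).
Here Σaᵢ = 68 and K = 3, so p_2 = (18 − 1)/(68 − 3) = 17/65 ≈ 0.262.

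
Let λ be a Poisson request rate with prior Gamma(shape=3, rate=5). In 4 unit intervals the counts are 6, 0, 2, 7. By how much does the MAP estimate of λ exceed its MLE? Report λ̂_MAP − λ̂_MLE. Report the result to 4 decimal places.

Σxᵢ = 15. Posterior is Gamma(18, 9); MAP = (18−1)/9 = 17/9 ≈ 1.88889.
MLE = x̄ = 15/4 ≈ 3.75000.
Difference = 17/9 − 15/4 = -67/36 ≈ -1.8611.

MAP − MLE = -1.8611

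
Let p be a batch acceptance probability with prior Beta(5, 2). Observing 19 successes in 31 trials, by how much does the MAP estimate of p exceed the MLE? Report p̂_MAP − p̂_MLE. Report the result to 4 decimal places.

MAP − MLE = 0.0260

Posterior is Beta(24, 14); MAP = (24−1)/(38−2) = 23/36 ≈ 0.63889.
MLE ignores the prior: p̂_MLE = k/n = 19/31 ≈ 0.61290.
Difference = 23/36 − 19/31 = 29/1116 ≈ 0.0260.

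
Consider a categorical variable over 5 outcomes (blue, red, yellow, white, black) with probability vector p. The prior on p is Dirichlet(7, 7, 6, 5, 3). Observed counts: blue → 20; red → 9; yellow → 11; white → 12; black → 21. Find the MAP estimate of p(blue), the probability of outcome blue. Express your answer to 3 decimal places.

MAP estimate of p(blue) = 0.271

The posterior is Dirichlet(αᵢ + nᵢ) = Dirichlet(27, 16, 17, 17, 24).
For a Dirichlet(a₁,…,a_K) with all aᵢ > 1, the mode has j-th component (aⱼ − 1)/(Σaᵢ − K).
Here Σaᵢ = 101 and K = 5, so p(blue) = (27 − 1)/(101 − 5) = 26/96 ≈ 0.271.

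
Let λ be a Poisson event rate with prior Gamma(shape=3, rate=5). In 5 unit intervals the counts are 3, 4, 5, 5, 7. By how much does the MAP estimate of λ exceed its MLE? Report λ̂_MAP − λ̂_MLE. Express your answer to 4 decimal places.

MAP − MLE = -2.2000

Σxᵢ = 24. Posterior is Gamma(27, 10); MAP = (27−1)/10 = 26/10 ≈ 2.60000.
MLE = x̄ = 24/5 ≈ 4.80000.
Difference = 26/10 − 24/5 = -11/5 ≈ -2.2000.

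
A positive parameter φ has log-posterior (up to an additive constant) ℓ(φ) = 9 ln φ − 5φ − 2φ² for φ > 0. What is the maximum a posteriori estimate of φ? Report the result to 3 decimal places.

ℓ'(φ) = 9/φ − 5 − 4φ. Setting this to zero and multiplying by φ: 4φ² + 5φ − 9 = 0.
φ = (−5 + √(5² + 4·4·9)) / (2·4) = (−5 + √169) / 8 = (−5 + 13)/8 = 1.
ℓ''(φ) = −9/φ² − 4 < 0, confirming a maximum.

φ̂_MAP = 1.000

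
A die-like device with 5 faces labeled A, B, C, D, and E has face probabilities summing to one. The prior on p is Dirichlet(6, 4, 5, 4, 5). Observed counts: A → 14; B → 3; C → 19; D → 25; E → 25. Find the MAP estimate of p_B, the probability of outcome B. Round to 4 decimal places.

The posterior is Dirichlet(αᵢ + nᵢ) = Dirichlet(20, 7, 24, 29, 30).
For a Dirichlet(a₁,…,a_K) with all aᵢ > 1, the mode has j-th component (aⱼ − 1)/(Σaᵢ − K).
Here Σaᵢ = 110 and K = 5, so p_B = (7 − 1)/(110 − 5) = 6/105 ≈ 0.0571.

MAP estimate of p_B = 0.0571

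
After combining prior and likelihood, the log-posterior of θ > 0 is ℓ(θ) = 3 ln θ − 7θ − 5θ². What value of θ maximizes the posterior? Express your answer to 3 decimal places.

ℓ'(θ) = 3/θ − 7 − 10θ. Setting this to zero and multiplying by θ: 10θ² + 7θ − 3 = 0.
θ = (−7 + √(7² + 4·10·3)) / (2·10) = (−7 + √169) / 20 = (−7 + 13)/20 = 3/10.
ℓ''(θ) = −3/θ² − 10 < 0, confirming a maximum.

θ̂_MAP = 0.300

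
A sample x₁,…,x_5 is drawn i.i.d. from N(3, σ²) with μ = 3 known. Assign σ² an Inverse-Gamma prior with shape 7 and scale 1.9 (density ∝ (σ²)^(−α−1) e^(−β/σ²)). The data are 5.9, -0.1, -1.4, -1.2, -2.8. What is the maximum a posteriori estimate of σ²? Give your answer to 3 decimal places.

σ̂²_MAP = 4.403

Sum of squared deviations about the known mean: SS = (5.9−3)² + (-0.1−3)² + (-1.4−3)² + (-1.2−3)² + (-2.8−3)² = 88.66.
The Normal likelihood contributes (σ²)^(−n/2) exp(−SS/(2σ²)), so the posterior is Inverse-Gamma(α + n/2, β + SS/2) = Inverse-Gamma(9.5, 46.23).
The mode of Inverse-Gamma(a, b) is b/(a+1) = 46.23/10.5 ≈ 4.403.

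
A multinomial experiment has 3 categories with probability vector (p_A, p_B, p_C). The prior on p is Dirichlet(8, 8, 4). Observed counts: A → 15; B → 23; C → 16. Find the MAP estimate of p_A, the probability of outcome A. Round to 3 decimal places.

MAP estimate of p_A = 0.310

The posterior is Dirichlet(αᵢ + nᵢ) = Dirichlet(23, 31, 20).
For a Dirichlet(a₁,…,a_K) with all aᵢ > 1, the mode has j-th component (aⱼ − 1)/(Σaᵢ − K).
Here Σaᵢ = 74 and K = 3, so p_A = (23 − 1)/(74 − 3) = 22/71 ≈ 0.310.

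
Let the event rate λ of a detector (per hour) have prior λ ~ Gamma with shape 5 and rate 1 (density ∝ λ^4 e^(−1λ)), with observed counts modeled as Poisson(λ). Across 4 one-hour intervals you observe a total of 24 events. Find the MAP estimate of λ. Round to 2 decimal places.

λ̂_MAP = 5.60

Σxᵢ = 24, n = 4.
Posterior ∝ λ^4e^(−1λ) · λ^24e^(−4λ) = λ^28e^(−5λ), i.e. Gamma(shape=29, rate=5).
The mode of a Gamma(a, b) with a ≥ 1 (shape–rate) is (a−1)/b = 28/5 ≈ 5.60.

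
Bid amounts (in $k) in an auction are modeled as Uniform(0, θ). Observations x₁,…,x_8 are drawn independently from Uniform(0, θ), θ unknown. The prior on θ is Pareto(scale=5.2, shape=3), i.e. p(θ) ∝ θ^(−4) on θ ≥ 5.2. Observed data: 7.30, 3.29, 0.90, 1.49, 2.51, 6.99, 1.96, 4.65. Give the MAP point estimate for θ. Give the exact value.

θ̂_MAP = 7.30

The Uniform(0, θ) likelihood is θ^(−n) for θ ≥ max(xᵢ), zero otherwise. Here max(xᵢ) = 7.30.
Posterior ∝ θ^(−4) · θ^(−8) = θ^(−12) on θ ≥ max(5.2, 7.30) = 7.30.
This density is strictly decreasing in θ, so the posterior mode lies at the lower boundary of the support.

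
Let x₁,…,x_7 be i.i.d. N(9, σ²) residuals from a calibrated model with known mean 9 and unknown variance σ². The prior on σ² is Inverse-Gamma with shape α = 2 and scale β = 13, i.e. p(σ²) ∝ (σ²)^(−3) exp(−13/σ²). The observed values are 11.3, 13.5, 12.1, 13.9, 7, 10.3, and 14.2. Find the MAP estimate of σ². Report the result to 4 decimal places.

Sum of squared deviations about the known mean: SS = (11.3−9)² + (13.5−9)² + (12.1−9)² + (13.9−9)² + (7−9)² + (10.3−9)² + (14.2−9)² = 91.89.
The Normal likelihood contributes (σ²)^(−n/2) exp(−SS/(2σ²)), so the posterior is Inverse-Gamma(α + n/2, β + SS/2) = Inverse-Gamma(5.5, 58.945).
The mode of Inverse-Gamma(a, b) is b/(a+1) = 58.945/6.5 ≈ 9.0685.

σ̂²_MAP = 9.0685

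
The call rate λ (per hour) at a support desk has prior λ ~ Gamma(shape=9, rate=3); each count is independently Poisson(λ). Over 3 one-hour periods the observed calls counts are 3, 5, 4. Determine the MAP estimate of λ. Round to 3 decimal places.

λ̂_MAP = 3.333

Σxᵢ = 3+5+4 = 12, with n = 3.
Posterior ∝ λ^8e^(−3λ) · λ^12e^(−3λ) = λ^20e^(−6λ), i.e. Gamma(shape=21, rate=6).
The mode of a Gamma(a, b) with a ≥ 1 (shape–rate) is (a−1)/b = 20/6 ≈ 3.333.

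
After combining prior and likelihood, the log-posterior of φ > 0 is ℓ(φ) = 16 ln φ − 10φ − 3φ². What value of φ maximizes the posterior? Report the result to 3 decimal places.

φ̂_MAP = 1.000

ℓ'(φ) = 16/φ − 10 − 6φ. Setting this to zero and multiplying by φ: 6φ² + 10φ − 16 = 0.
φ = (−10 + √(10² + 4·6·16)) / (2·6) = (−10 + √484) / 12 = (−10 + 22)/12 = 1.
ℓ''(φ) = −16/φ² − 6 < 0, confirming a maximum.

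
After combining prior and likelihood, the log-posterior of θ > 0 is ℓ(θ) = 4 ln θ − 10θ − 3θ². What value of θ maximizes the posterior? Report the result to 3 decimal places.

ℓ'(θ) = 4/θ − 10 − 6θ. Setting this to zero and multiplying by θ: 6θ² + 10θ − 4 = 0.
θ = (−10 + √(10² + 4·6·4)) / (2·6) = (−10 + √196) / 12 = (−10 + 14)/12 = 1/3.
ℓ''(θ) = −4/θ² − 6 < 0, confirming a maximum.

θ̂_MAP = 0.333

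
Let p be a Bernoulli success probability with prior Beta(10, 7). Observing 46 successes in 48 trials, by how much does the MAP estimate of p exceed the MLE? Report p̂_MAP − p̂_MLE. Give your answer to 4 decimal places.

Posterior is Beta(56, 9); MAP = (56−1)/(65−2) = 55/63 ≈ 0.87302.
MLE ignores the prior: p̂_MLE = k/n = 46/48 ≈ 0.95833.
Difference = 55/63 − 46/48 = -43/504 ≈ -0.0853.

MAP − MLE = -0.0853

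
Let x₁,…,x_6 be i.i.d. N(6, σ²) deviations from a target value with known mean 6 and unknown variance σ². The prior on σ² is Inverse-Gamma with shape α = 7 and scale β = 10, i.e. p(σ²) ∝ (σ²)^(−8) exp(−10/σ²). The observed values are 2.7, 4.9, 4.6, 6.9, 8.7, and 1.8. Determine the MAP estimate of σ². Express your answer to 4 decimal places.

Sum of squared deviations about the known mean: SS = (2.7−6)² + (4.9−6)² + (4.6−6)² + (6.9−6)² + (8.7−6)² + (1.8−6)² = 39.8.
The Normal likelihood contributes (σ²)^(−n/2) exp(−SS/(2σ²)), so the posterior is Inverse-Gamma(α + n/2, β + SS/2) = Inverse-Gamma(10, 29.9).
The mode of Inverse-Gamma(a, b) is b/(a+1) = 29.9/11 ≈ 2.7182.

σ̂²_MAP = 2.7182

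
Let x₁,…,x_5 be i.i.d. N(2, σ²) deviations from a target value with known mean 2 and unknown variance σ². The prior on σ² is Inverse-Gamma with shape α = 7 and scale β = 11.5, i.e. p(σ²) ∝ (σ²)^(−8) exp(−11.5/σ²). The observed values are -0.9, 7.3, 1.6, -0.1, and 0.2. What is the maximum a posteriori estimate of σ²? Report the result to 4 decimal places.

σ̂²_MAP = 3.2052

Sum of squared deviations about the known mean: SS = (-0.9−2)² + (7.3−2)² + (1.6−2)² + (-0.1−2)² + (0.2−2)² = 44.31.
The Normal likelihood contributes (σ²)^(−n/2) exp(−SS/(2σ²)), so the posterior is Inverse-Gamma(α + n/2, β + SS/2) = Inverse-Gamma(9.5, 33.655).
The mode of Inverse-Gamma(a, b) is b/(a+1) = 33.655/10.5 ≈ 3.2052.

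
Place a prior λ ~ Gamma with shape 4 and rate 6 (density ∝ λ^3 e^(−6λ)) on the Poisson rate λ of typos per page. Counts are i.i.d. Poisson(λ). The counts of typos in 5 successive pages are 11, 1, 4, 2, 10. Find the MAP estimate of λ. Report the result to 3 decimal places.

Σxᵢ = 11+1+4+2+10 = 28, with n = 5.
Posterior ∝ λ^3e^(−6λ) · λ^28e^(−5λ) = λ^31e^(−11λ), i.e. Gamma(shape=32, rate=11).
The mode of a Gamma(a, b) with a ≥ 1 (shape–rate) is (a−1)/b = 31/11 ≈ 2.818.

λ̂_MAP = 2.818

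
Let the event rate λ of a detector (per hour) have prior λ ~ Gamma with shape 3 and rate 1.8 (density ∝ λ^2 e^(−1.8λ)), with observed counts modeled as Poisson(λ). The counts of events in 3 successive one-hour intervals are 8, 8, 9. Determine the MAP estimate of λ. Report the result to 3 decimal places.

λ̂_MAP = 5.625

Σxᵢ = 8+8+9 = 25, with n = 3.
Posterior ∝ λ^2e^(−1.8λ) · λ^25e^(−3λ) = λ^27e^(−4.8λ), i.e. Gamma(shape=28, rate=4.8).
The mode of a Gamma(a, b) with a ≥ 1 (shape–rate) is (a−1)/b = 27/4.8 ≈ 5.625.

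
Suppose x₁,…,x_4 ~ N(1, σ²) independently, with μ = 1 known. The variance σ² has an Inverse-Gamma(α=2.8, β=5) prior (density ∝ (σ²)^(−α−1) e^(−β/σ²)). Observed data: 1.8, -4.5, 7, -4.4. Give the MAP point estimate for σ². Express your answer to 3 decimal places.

Sum of squared deviations about the known mean: SS = (1.8−1)² + (-4.5−1)² + (7−1)² + (-4.4−1)² = 96.05.
The Normal likelihood contributes (σ²)^(−n/2) exp(−SS/(2σ²)), so the posterior is Inverse-Gamma(α + n/2, β + SS/2) = Inverse-Gamma(4.8, 53.025).
The mode of Inverse-Gamma(a, b) is b/(a+1) = 53.025/5.8 ≈ 9.142.

σ̂²_MAP = 9.142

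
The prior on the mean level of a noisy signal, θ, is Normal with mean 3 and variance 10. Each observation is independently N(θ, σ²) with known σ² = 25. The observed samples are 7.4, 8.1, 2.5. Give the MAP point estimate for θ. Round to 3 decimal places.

n = 3; x̄ = (7.4 + 8.1 + 2.5)/3 = 18/3 = 6.
For a Normal prior and Normal likelihood with known variance, the posterior is Normal; its mode equals its mean, the precision-weighted average.
Prior precision 1/σ₀² = 1/10 = 0.1; data precision n/σ² = 3/25 = 0.12.
θ̂ = (0.1·3 + 0.12·6) / (0.1 + 0.12) = 1.02/0.22 = 51/11 ≈ 4.636.

θ̂_MAP = 4.636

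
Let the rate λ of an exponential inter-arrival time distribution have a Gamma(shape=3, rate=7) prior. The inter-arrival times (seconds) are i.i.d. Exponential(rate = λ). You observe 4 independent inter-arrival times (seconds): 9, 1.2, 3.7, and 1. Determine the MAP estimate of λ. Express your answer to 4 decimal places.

The Exponential(rate=λ) likelihood is ∝ λ^n e^(−λΣtᵢ). Here n = 4 and Σtᵢ = 9 + 1.2 + 3.7 + 1 = 14.9.
Posterior ∝ λ^2e^(−7λ) · λ^4e^(−14.9λ) = λ^6e^(−21.9λ), i.e. Gamma(7, 21.9).
Mode = (a−1)/b = 6/21.9 ≈ 0.2740.

λ̂_MAP = 0.2740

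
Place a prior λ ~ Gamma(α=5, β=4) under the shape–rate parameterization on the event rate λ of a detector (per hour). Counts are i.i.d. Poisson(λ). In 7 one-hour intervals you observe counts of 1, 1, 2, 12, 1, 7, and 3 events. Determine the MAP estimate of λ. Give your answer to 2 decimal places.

λ̂_MAP = 2.82

Σxᵢ = 1+1+2+12+1+7+3 = 27, with n = 7.
Posterior ∝ λ^4e^(−4λ) · λ^27e^(−7λ) = λ^31e^(−11λ), i.e. Gamma(shape=32, rate=11).
The mode of a Gamma(a, b) with a ≥ 1 (shape–rate) is (a−1)/b = 31/11 ≈ 2.82.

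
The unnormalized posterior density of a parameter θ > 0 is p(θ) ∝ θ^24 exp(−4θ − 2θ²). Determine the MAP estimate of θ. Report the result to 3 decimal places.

θ̂_MAP = 2.000

ℓ'(θ) = 24/θ − 4 − 4θ. Setting this to zero and multiplying by θ: 4θ² + 4θ − 24 = 0.
θ = (−4 + √(4² + 4·4·24)) / (2·4) = (−4 + √400) / 8 = (−4 + 20)/8 = 2.
ℓ''(θ) = −24/θ² − 4 < 0, confirming a maximum.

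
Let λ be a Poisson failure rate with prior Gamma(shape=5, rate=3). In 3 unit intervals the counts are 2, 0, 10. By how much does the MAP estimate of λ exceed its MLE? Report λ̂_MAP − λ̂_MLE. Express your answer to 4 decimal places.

Σxᵢ = 12. Posterior is Gamma(17, 6); MAP = (17−1)/6 = 16/6 ≈ 2.66667.
MLE = x̄ = 12/3 ≈ 4.00000.
Difference = 16/6 − 12/3 = -4/3 ≈ -1.3333.

MAP − MLE = -1.3333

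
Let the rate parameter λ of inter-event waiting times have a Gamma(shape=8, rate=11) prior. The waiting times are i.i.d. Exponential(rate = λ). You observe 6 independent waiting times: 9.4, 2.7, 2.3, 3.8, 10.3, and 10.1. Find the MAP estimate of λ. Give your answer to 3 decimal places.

λ̂_MAP = 0.262

The Exponential(rate=λ) likelihood is ∝ λ^n e^(−λΣtᵢ). Here n = 6 and Σtᵢ = 9.4 + 2.7 + 2.3 + 3.8 + 10.3 + 10.1 = 38.6.
Posterior ∝ λ^7e^(−11λ) · λ^6e^(−38.6λ) = λ^13e^(−49.6λ), i.e. Gamma(14, 49.6).
Mode = (a−1)/b = 13/49.6 ≈ 0.262.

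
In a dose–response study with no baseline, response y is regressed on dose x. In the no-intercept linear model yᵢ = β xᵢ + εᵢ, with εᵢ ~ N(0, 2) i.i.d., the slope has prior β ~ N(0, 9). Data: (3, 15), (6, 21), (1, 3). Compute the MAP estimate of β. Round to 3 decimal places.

log p(β | y) = −Σ(yᵢ − βxᵢ)²/(2·2) − β²/(2·9) + const.
Setting the derivative to zero: Σxᵢ(yᵢ − βxᵢ)/2 − β/9 = 0, so β = Σxᵢyᵢ / (Σxᵢ² + σ²/τ²).
Σxᵢyᵢ = 3·15 + 6·21 + 1·3 = 174; Σxᵢ² = 46; σ²/τ² = 2/9.
β̂_MAP = 174 / (46 + 2/9) = 174/(416/9) = 783/208 ≈ 3.764.

β̂_MAP = 3.764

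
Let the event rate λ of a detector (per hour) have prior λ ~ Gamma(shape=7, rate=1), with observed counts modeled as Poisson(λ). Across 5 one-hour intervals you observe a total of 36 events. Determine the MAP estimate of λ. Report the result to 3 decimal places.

Σxᵢ = 36, n = 5.
Posterior ∝ λ^6e^(−1λ) · λ^36e^(−5λ) = λ^42e^(−6λ), i.e. Gamma(shape=43, rate=6).
The mode of a Gamma(a, b) with a ≥ 1 (shape–rate) is (a−1)/b = 42/6 ≈ 7.000.

λ̂_MAP = 7.000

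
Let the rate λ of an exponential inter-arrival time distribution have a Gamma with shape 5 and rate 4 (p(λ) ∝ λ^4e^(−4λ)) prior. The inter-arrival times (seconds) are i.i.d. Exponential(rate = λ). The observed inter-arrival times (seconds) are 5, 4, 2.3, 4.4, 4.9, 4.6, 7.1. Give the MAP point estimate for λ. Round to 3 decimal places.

λ̂_MAP = 0.303

The Exponential(rate=λ) likelihood is ∝ λ^n e^(−λΣtᵢ). Here n = 7 and Σtᵢ = 5 + 4 + 2.3 + 4.4 + 4.9 + 4.6 + 7.1 = 32.3.
Posterior ∝ λ^4e^(−4λ) · λ^7e^(−32.3λ) = λ^11e^(−36.3λ), i.e. Gamma(12, 36.3).
Mode = (a−1)/b = 11/36.3 ≈ 0.303.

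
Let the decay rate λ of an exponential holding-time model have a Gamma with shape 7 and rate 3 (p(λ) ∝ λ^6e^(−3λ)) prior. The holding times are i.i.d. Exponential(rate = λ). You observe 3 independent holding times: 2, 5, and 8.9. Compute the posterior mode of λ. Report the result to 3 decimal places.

The Exponential(rate=λ) likelihood is ∝ λ^n e^(−λΣtᵢ). Here n = 3 and Σtᵢ = 2 + 5 + 8.9 = 15.9.
Posterior ∝ λ^6e^(−3λ) · λ^3e^(−15.9λ) = λ^9e^(−18.9λ), i.e. Gamma(10, 18.9).
Mode = (a−1)/b = 9/18.9 ≈ 0.476.

λ̂_MAP = 0.476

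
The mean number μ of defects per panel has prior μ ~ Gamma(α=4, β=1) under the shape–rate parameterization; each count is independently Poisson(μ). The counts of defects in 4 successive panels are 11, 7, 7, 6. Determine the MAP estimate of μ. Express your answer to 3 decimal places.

Σxᵢ = 11+7+7+6 = 31, with n = 4.
Posterior ∝ μ^3e^(−1μ) · μ^31e^(−4μ) = μ^34e^(−5μ), i.e. Gamma(shape=35, rate=5).
The mode of a Gamma(a, b) with a ≥ 1 (shape–rate) is (a−1)/b = 34/5 ≈ 6.800.

μ̂_MAP = 6.800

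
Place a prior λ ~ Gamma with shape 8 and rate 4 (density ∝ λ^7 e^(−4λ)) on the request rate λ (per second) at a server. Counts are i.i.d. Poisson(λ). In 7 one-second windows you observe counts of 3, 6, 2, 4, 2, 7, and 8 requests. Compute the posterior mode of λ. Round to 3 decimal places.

Σxᵢ = 3+6+2+4+2+7+8 = 32, with n = 7.
Posterior ∝ λ^7e^(−4λ) · λ^32e^(−7λ) = λ^39e^(−11λ), i.e. Gamma(shape=40, rate=11).
The mode of a Gamma(a, b) with a ≥ 1 (shape–rate) is (a−1)/b = 39/11 ≈ 3.545.

λ̂_MAP = 3.545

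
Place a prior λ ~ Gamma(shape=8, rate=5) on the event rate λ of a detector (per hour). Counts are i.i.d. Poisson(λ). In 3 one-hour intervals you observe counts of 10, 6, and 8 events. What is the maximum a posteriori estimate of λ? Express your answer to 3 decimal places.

λ̂_MAP = 3.875

Σxᵢ = 10+6+8 = 24, with n = 3.
Posterior ∝ λ^7e^(−5λ) · λ^24e^(−3λ) = λ^31e^(−8λ), i.e. Gamma(shape=32, rate=8).
The mode of a Gamma(a, b) with a ≥ 1 (shape–rate) is (a−1)/b = 31/8 ≈ 3.875.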